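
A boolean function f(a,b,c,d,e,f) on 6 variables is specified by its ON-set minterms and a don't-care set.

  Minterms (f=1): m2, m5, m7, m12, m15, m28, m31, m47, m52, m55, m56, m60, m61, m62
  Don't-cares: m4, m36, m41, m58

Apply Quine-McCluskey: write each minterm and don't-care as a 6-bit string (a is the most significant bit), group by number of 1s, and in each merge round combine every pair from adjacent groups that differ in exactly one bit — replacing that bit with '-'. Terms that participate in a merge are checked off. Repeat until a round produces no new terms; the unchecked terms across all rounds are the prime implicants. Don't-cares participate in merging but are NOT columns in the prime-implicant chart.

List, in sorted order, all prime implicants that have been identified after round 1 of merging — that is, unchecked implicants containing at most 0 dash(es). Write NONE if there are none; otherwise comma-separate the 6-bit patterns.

000010, 101001, 110111

Round 0: 000010 000100✓ 000101✓ 000111✓ 001100✓ 001111✓ 011100✓ 011111✓ 100100✓ 101001 101111✓ 110100✓ 110111 111000✓ 111010✓ 111100✓ 111101✓ 111110✓
Round 1: -00100 -01111 -11100 0-1100 0-1111 00-100 00-111 0001-1 00010- 1-0100 11-100 111-00✓ 111-10✓ 1110-0✓ 1111-0✓ 11110-
Round 2: 111--0
PIs = {-00100, -01111, -11100, 0-1100, 0-1111, 00-100, 00-111, 000010, 0001-1, 00010-, 1-0100, 101001, 11-100, 110111, 111--0, 11110-}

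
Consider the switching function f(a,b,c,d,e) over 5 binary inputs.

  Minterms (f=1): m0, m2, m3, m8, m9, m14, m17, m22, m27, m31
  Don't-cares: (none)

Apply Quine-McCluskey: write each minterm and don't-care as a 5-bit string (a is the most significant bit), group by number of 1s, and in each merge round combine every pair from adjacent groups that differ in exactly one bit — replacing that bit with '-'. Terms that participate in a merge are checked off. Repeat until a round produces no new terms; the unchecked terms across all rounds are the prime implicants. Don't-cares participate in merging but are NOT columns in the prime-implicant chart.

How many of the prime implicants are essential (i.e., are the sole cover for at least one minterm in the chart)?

6

[col 0] 00000*, 00010*, 00011*, 01000*, 01001*, 01110, 10001, 10110, 11011*, 11111*
[col 1] 0-000, 000-0, 0001-, 0100-, 11-11
Prime implicants: 0-000, 000-0, 0001-, 0100-, 01110, 10001, 10110, 11-11
PI chart (minterm → PIs covering it):
  0 | 0-000,000-0
  2 | 000-0,0001-
  3 | 0001-  (sole → essential)
  8 | 0-000,0100-
  9 | 0100-  (sole → essential)
  14 | 01110  (sole → essential)
  17 | 10001  (sole → essential)
  22 | 10110  (sole → essential)
  27 | 11-11  (sole → essential)
  31 | 11-11  (sole → essential)
Essential prime implicants: 0001-, 0100-, 01110, 10001, 10110, 11-11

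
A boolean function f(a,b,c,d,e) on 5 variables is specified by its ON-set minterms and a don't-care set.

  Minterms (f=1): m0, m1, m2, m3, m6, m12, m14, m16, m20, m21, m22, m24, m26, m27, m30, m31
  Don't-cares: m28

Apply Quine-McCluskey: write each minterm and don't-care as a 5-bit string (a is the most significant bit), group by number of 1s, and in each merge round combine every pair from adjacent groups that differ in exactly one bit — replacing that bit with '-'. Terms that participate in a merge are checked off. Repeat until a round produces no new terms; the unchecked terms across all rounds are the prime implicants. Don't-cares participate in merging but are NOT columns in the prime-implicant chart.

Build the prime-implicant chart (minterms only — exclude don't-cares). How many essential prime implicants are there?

4

size-2^0 implicants → 00000(✓)  00001(✓)  00010(✓)  00011(✓)  00110(✓)  01100(✓)  01110(✓)  10000(✓)  10100(✓)  10101(✓)  10110(✓)  11000(✓)  11010(✓)  11011(✓)  11100(✓)  11110(✓)  11111(✓)
size-2^1 implicants → -0000  -0110(✓)  -1100(✓)  -1110(✓)  0-110(✓)  00-10  000-0(✓)  000-1(✓)  0000-(✓)  0001-(✓)  011-0(✓)  1-000(✓)  1-100(✓)  1-110(✓)  10-00(✓)  101-0(✓)  1010-  11-00(✓)  11-10(✓)  11-11(✓)  110-0(✓)  1101-(✓)  111-0(✓)  1111-(✓)
size-2^2 implicants → --110  -11-0  000--  1--00  1-1-0  11--0  11-1-
Unchecked terms (primes): --110, -0000, -11-0, 00-10, 000--, 1--00, 1-1-0, 1010-, 11--0, 11-1-
Minterm coverage:
  m0 ⊆ -0000,000--
  m1 ⊆ 000-- [E]
  m2 ⊆ 00-10,000--
  m3 ⊆ 000-- [E]
  m6 ⊆ --110,00-10
  m12 ⊆ -11-0 [E]
  m14 ⊆ --110,-11-0
  m16 ⊆ -0000,1--00
  m20 ⊆ 1--00,1-1-0,1010-
  m21 ⊆ 1010- [E]
  m22 ⊆ --110,1-1-0
  m24 ⊆ 1--00,11--0
  m26 ⊆ 11--0,11-1-
  m27 ⊆ 11-1- [E]
  m30 ⊆ --110,-11-0,1-1-0,11--0,11-1-
  m31 ⊆ 11-1- [E]
E = {-11-0, 000--, 1010-, 11-1-}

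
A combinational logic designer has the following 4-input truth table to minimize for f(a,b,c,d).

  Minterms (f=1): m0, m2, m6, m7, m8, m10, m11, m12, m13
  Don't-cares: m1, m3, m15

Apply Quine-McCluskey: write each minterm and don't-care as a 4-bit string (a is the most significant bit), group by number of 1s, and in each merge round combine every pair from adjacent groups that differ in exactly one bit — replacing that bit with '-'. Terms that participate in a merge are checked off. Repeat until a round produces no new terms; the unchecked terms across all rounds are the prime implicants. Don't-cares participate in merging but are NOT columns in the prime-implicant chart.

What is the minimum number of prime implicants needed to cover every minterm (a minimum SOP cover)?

size-2^0 implicants → 0000(✓)  0001(✓)  0010(✓)  0011(✓)  0110(✓)  0111(✓)  1000(✓)  1010(✓)  1011(✓)  1100(✓)  1101(✓)  1111(✓)
size-2^1 implicants → -000(✓)  -010(✓)  -011(✓)  -111(✓)  0-10(✓)  0-11(✓)  00-0(✓)  00-1(✓)  000-(✓)  001-(✓)  011-(✓)  1-00  1-11(✓)  10-0(✓)  101-(✓)  11-1  110-
size-2^2 implicants → --11  -0-0  -01-  0-1-  00--
Unchecked terms (primes): --11, -0-0, -01-, 0-1-, 00--, 1-00, 11-1, 110-
Minterm coverage:
  m0 ⊆ -0-0,00--
  m2 ⊆ -0-0,-01-,0-1-,00--
  m6 ⊆ 0-1- [E]
  m7 ⊆ --11,0-1-
  m8 ⊆ -0-0,1-00
  m10 ⊆ -0-0,-01-
  m11 ⊆ --11,-01-
  m12 ⊆ 1-00,110-
  m13 ⊆ 11-1,110-
E = {0-1-}
Petrick residual → --11, -0-0, 110-
Cover = cd + b'd' + a'c + abc'  |cover|=4

4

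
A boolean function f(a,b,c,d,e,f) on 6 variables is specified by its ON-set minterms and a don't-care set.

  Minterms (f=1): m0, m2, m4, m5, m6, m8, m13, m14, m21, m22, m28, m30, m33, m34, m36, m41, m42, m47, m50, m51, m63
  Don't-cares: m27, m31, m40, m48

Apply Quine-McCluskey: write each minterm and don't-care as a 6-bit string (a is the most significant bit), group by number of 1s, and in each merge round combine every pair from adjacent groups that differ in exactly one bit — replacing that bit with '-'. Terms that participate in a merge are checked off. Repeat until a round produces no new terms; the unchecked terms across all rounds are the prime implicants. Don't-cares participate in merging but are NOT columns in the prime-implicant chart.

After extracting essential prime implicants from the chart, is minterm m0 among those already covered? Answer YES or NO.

Round 0: 000000✓ 000010✓ 000100✓ 000101✓ 000110✓ 001000✓ 001101✓ 001110✓ 010101✓ 010110✓ 011011✓ 011100✓ 011110✓ 011111✓ 100001✓ 100010✓ 100100✓ 101000✓ 101001✓ 101010✓ 101111✓ 110000✓ 110010✓ 110011✓ 111111✓
Round 1: -00010 -00100 -01000 -11111 0-0101 0-0110✓ 0-1110✓ 00-000 00-101 00-110✓ 000-00✓ 000-10✓ 0000-0✓ 0001-0✓ 00010- 01-110✓ 011-11 0111-0 01111- 1-0010 1-1111 10-001 10-010 1010-0 10100- 1100-0 11001-
Round 2: 0--110 000--0
PIs = {-00010, -00100, -01000, -11111, 0--110, 0-0101, 00-000, 00-101, 000--0, 00010-, 011-11, 0111-0, 01111-, 1-0010, 1-1111, 10-001, 10-010, 1010-0, 10100-, 1100-0, 11001-}
Coverage chart:
  m0: 00-000,000--0
  m2: -00010,000--0
  m4: -00100,000--0,00010-
  m5: 0-0101,00-101,00010-
  m6: 0--110,000--0
  m8: -01000,00-000
  m13: 00-101 ←essential
  m14: 0--110 ←essential
  m21: 0-0101 ←essential
  m22: 0--110 ←essential
  m28: 0111-0 ←essential
  m30: 0--110,0111-0,01111-
  m33: 10-001 ←essential
  m34: -00010,1-0010,10-010
  m36: -00100 ←essential
  m41: 10-001,10100-
  m42: 10-010,1010-0
  m47: 1-1111 ←essential
  m50: 1-0010,1100-0,11001-
  m51: 11001- ←essential
  m63: -11111,1-1111
Essential: -00100, 0--110, 0-0101, 00-101, 0111-0, 1-1111, 10-001, 11001-

NO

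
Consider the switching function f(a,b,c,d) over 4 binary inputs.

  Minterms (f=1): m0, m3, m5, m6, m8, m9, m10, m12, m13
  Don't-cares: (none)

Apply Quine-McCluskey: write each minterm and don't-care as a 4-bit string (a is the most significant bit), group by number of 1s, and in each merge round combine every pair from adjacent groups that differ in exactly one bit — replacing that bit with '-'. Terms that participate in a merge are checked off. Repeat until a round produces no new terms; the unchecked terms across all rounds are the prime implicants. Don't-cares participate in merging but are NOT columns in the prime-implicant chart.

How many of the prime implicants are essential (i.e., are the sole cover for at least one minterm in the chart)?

6

[col 0] 0000*, 0011, 0101*, 0110, 1000*, 1001*, 1010*, 1100*, 1101*
[col 1] -000, -101, 1-00*, 1-01*, 10-0, 100-*, 110-*
[col 2] 1-0-
Prime implicants: -000, -101, 0011, 0110, 1-0-, 10-0
PI chart (minterm → PIs covering it):
  0 | -000  (sole → essential)
  3 | 0011  (sole → essential)
  5 | -101  (sole → essential)
  6 | 0110  (sole → essential)
  8 | -000,1-0-,10-0
  9 | 1-0-  (sole → essential)
  10 | 10-0  (sole → essential)
  12 | 1-0-  (sole → essential)
  13 | -101,1-0-
Essential prime implicants: -000, -101, 0011, 0110, 1-0-, 10-0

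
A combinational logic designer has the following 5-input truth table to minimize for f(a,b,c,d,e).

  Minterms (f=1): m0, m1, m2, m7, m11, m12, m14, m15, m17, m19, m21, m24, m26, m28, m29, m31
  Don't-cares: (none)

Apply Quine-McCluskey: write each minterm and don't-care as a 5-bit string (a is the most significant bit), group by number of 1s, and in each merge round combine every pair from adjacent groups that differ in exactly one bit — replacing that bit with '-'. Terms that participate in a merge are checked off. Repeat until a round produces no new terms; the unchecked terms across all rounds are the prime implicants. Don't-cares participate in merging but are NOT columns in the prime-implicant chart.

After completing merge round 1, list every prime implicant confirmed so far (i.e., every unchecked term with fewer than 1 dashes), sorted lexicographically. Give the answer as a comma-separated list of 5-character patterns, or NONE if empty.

NONE

size-2^0 implicants → 00000(✓)  00001(✓)  00010(✓)  00111(✓)  01011(✓)  01100(✓)  01110(✓)  01111(✓)  10001(✓)  10011(✓)  10101(✓)  11000(✓)  11010(✓)  11100(✓)  11101(✓)  11111(✓)
size-2^1 implicants → -0001  -1100  -1111  0-111  000-0  0000-  01-11  011-0  0111-  1-101  10-01  100-1  11-00  110-0  111-1  1110-
Unchecked terms (primes): -0001, -1100, -1111, 0-111, 000-0, 0000-, 01-11, 011-0, 0111-, 1-101, 10-01, 100-1, 11-00, 110-0, 111-1, 1110-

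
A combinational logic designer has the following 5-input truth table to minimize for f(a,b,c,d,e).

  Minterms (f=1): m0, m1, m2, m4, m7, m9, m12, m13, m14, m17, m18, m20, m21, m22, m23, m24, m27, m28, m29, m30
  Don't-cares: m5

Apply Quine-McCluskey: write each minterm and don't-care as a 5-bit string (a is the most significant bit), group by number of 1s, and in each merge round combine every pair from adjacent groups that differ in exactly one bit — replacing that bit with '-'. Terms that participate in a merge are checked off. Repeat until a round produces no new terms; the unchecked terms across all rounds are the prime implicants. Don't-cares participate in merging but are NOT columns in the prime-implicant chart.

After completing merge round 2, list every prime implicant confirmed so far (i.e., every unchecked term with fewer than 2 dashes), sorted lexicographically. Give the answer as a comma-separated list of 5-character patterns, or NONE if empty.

-0010, 000-0, 10-10, 11-00, 11011

size-2^0 implicants → 00000(✓)  00001(✓)  00010(✓)  00100(✓)  00101(✓)  00111(✓)  01001(✓)  01100(✓)  01101(✓)  01110(✓)  10001(✓)  10010(✓)  10100(✓)  10101(✓)  10110(✓)  10111(✓)  11000(✓)  11011  11100(✓)  11101(✓)  11110(✓)
size-2^1 implicants → -0001(✓)  -0010  -0100(✓)  -0101(✓)  -0111(✓)  -1100(✓)  -1101(✓)  -1110(✓)  0-001(✓)  0-100(✓)  0-101(✓)  00-00(✓)  00-01(✓)  000-0  0000-(✓)  001-1(✓)  0010-(✓)  01-01(✓)  011-0(✓)  0110-(✓)  1-100(✓)  1-101(✓)  1-110(✓)  10-01(✓)  10-10  101-0(✓)  101-1(✓)  1010-(✓)  1011-(✓)  11-00  111-0(✓)  1110-(✓)
size-2^2 implicants → --100(✓)  --101(✓)  -0-01  -01-1  -010-(✓)  -11-0  -110-(✓)  0--01  0-10-(✓)  00-0-  1-1-0  1-10-(✓)  101--
size-2^3 implicants → --10-
Unchecked terms (primes): --10-, -0-01, -0010, -01-1, -11-0, 0--01, 00-0-, 000-0, 1-1-0, 10-10, 101--, 11-00, 11011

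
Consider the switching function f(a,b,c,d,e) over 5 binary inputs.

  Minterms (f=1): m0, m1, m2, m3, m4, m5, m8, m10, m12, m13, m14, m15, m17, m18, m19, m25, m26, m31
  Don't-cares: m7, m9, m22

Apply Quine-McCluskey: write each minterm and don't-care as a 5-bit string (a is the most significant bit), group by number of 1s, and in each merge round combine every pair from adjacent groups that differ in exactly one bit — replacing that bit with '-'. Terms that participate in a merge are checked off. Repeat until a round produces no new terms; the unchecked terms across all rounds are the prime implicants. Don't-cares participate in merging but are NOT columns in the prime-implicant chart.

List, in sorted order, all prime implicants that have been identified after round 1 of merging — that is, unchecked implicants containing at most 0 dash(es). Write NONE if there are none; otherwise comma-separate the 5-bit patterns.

size-2^0 implicants → 00000(✓)  00001(✓)  00010(✓)  00011(✓)  00100(✓)  00101(✓)  00111(✓)  01000(✓)  01001(✓)  01010(✓)  01100(✓)  01101(✓)  01110(✓)  01111(✓)  10001(✓)  10010(✓)  10011(✓)  10110(✓)  11001(✓)  11010(✓)  11111(✓)
size-2^1 implicants → -0001(✓)  -0010(✓)  -0011(✓)  -1001(✓)  -1010(✓)  -1111  0-000(✓)  0-001(✓)  0-010(✓)  0-100(✓)  0-101(✓)  0-111(✓)  00-00(✓)  00-01(✓)  00-11(✓)  000-0(✓)  000-1(✓)  0000-(✓)  0001-(✓)  001-1(✓)  0010-(✓)  01-00(✓)  01-01(✓)  01-10(✓)  010-0(✓)  0100-(✓)  011-0(✓)  011-1(✓)  0110-(✓)  0111-(✓)  1-001(✓)  1-010(✓)  10-10  100-1(✓)  1001-(✓)
size-2^2 implicants → --001  --010  -00-1  -001-  0--00(✓)  0--01(✓)  0-0-0  0-00-(✓)  0-1-1  0-10-(✓)  00--1  00-0-(✓)  000--  01--0  01-0-(✓)  011--
size-2^3 implicants → 0--0-
Unchecked terms (primes): --001, --010, -00-1, -001-, -1111, 0--0-, 0-0-0, 0-1-1, 00--1, 000--, 01--0, 011--, 10-10

NONE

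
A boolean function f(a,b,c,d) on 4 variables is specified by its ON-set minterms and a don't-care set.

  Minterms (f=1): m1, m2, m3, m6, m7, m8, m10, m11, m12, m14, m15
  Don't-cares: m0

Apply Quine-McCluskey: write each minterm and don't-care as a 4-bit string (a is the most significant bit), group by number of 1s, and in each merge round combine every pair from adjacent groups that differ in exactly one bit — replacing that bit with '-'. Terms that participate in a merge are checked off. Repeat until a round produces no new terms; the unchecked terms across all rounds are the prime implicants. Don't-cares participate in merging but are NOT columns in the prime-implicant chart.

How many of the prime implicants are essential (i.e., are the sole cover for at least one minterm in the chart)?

3

size-2^0 implicants → 0000(✓)  0001(✓)  0010(✓)  0011(✓)  0110(✓)  0111(✓)  1000(✓)  1010(✓)  1011(✓)  1100(✓)  1110(✓)  1111(✓)
size-2^1 implicants → -000(✓)  -010(✓)  -011(✓)  -110(✓)  -111(✓)  0-10(✓)  0-11(✓)  00-0(✓)  00-1(✓)  000-(✓)  001-(✓)  011-(✓)  1-00(✓)  1-10(✓)  1-11(✓)  10-0(✓)  101-(✓)  11-0(✓)  111-(✓)
size-2^2 implicants → --10(✓)  --11(✓)  -0-0  -01-(✓)  -11-(✓)  0-1-(✓)  00--  1--0  1-1-(✓)
size-2^3 implicants → --1-
Unchecked terms (primes): --1-, -0-0, 00--, 1--0
Minterm coverage:
  m1 ⊆ 00-- [E]
  m2 ⊆ --1-,-0-0,00--
  m3 ⊆ --1-,00--
  m6 ⊆ --1- [E]
  m7 ⊆ --1- [E]
  m8 ⊆ -0-0,1--0
  m10 ⊆ --1-,-0-0,1--0
  m11 ⊆ --1- [E]
  m12 ⊆ 1--0 [E]
  m14 ⊆ --1-,1--0
  m15 ⊆ --1- [E]
E = {--1-, 00--, 1--0}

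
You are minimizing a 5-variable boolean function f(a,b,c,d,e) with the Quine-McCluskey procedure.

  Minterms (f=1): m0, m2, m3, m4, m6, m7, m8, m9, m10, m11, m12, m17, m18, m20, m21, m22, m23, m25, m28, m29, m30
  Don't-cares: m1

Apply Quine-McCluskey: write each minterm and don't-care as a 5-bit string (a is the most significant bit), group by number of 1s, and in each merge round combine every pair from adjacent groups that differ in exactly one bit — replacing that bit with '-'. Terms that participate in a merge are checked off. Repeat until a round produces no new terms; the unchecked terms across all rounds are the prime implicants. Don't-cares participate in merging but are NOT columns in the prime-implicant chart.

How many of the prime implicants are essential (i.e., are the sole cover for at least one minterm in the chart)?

[col 0] 00000*, 00001*, 00010*, 00011*, 00100*, 00110*, 00111*, 01000*, 01001*, 01010*, 01011*, 01100*, 10001*, 10010*, 10100*, 10101*, 10110*, 10111*, 11001*, 11100*, 11101*, 11110*
[col 1] -0001*, -0010*, -0100*, -0110*, -0111*, -1001*, -1100*, 0-000*, 0-001*, 0-010*, 0-011*, 0-100*, 00-00*, 00-10*, 00-11*, 000-0*, 000-1*, 0000-*, 0001-*, 001-0*, 0011-*, 01-00*, 010-0*, 010-1*, 0100-*, 0101-*, 1-001*, 1-100*, 1-101*, 1-110*, 10-01*, 10-10*, 101-0*, 101-1*, 1010-*, 1011-*, 11-01*, 111-0*, 1110-*
[col 2] --001, --100, -0-10, -01-0, -011-, 0--00, 0-0-0*, 0-0-1*, 0-00-*, 0-01-*, 00--0, 00-1-, 000--*, 010--*, 1--01, 1-1-0, 1-10-, 101--
[col 3] 0-0--
Prime implicants: --001, --100, -0-10, -01-0, -011-, 0--00, 0-0--, 00--0, 00-1-, 1--01, 1-1-0, 1-10-, 101--
PI chart (minterm → PIs covering it):
  0 | 0--00,0-0--,00--0
  2 | -0-10,0-0--,00--0,00-1-
  3 | 0-0--,00-1-
  4 | --100,-01-0,0--00,00--0
  6 | -0-10,-01-0,-011-,00--0,00-1-
  7 | -011-,00-1-
  8 | 0--00,0-0--
  9 | --001,0-0--
  10 | 0-0--  (sole → essential)
  11 | 0-0--  (sole → essential)
  12 | --100,0--00
  17 | --001,1--01
  18 | -0-10  (sole → essential)
  20 | --100,-01-0,1-1-0,1-10-,101--
  21 | 1--01,1-10-,101--
  22 | -0-10,-01-0,-011-,1-1-0,101--
  23 | -011-,101--
  25 | --001,1--01
  28 | --100,1-1-0,1-10-
  29 | 1--01,1-10-
  30 | 1-1-0  (sole → essential)
Essential prime implicants: -0-10, 0-0--, 1-1-0

3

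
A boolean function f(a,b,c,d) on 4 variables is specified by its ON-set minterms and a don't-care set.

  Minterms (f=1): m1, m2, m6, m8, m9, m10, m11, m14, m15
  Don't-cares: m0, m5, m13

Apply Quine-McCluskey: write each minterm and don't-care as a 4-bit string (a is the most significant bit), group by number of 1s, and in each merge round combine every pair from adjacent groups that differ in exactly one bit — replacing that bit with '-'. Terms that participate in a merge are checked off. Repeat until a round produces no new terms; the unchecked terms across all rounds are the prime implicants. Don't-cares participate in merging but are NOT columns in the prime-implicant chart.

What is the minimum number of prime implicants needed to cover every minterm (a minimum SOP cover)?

[col 0] 0000*, 0001*, 0010*, 0101*, 0110*, 1000*, 1001*, 1010*, 1011*, 1101*, 1110*, 1111*
[col 1] -000*, -001*, -010*, -101*, -110*, 0-01*, 0-10*, 00-0*, 000-*, 1-01*, 1-10*, 1-11*, 10-0*, 10-1*, 100-*, 101-*, 11-1*, 111-*
[col 2] --01, --10, -0-0, -00-, 1--1, 1-1-, 10--
Prime implicants: --01, --10, -0-0, -00-, 1--1, 1-1-, 10--
PI chart (minterm → PIs covering it):
  1 | --01,-00-
  2 | --10,-0-0
  6 | --10  (sole → essential)
  8 | -0-0,-00-,10--
  9 | --01,-00-,1--1,10--
  10 | --10,-0-0,1-1-,10--
  11 | 1--1,1-1-,10--
  14 | --10,1-1-
  15 | 1--1,1-1-
Essential prime implicants: --10
Petrick residual → -00-, 1--1
Minimum SOP uses 3 PIs: cd' + b'c' + ad

3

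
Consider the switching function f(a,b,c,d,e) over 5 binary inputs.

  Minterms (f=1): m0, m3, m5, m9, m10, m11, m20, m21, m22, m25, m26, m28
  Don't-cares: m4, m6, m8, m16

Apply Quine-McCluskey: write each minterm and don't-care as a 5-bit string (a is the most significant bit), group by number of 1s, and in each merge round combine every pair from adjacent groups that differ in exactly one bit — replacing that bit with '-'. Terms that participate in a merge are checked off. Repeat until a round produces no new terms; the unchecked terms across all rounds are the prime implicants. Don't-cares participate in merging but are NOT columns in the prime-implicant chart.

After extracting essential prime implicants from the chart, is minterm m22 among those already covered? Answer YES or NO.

[col 0] 00000*, 00011*, 00100*, 00101*, 00110*, 01000*, 01001*, 01010*, 01011*, 10000*, 10100*, 10101*, 10110*, 11001*, 11010*, 11100*
[col 1] -0000*, -0100*, -0101*, -0110*, -1001, -1010, 0-000, 0-011, 00-00*, 001-0*, 0010-*, 010-0*, 010-1*, 0100-*, 0101-*, 1-100, 10-00*, 101-0*, 1010-*
[col 2] -0-00, -01-0, -010-, 010--
Prime implicants: -0-00, -01-0, -010-, -1001, -1010, 0-000, 0-011, 010--, 1-100
PI chart (minterm → PIs covering it):
  0 | -0-00,0-000
  3 | 0-011  (sole → essential)
  5 | -010-  (sole → essential)
  9 | -1001,010--
  10 | -1010,010--
  11 | 0-011,010--
  20 | -0-00,-01-0,-010-,1-100
  21 | -010-  (sole → essential)
  22 | -01-0  (sole → essential)
  25 | -1001  (sole → essential)
  26 | -1010  (sole → essential)
  28 | 1-100  (sole → essential)
Essential prime implicants: -01-0, -010-, -1001, -1010, 0-011, 1-100

YES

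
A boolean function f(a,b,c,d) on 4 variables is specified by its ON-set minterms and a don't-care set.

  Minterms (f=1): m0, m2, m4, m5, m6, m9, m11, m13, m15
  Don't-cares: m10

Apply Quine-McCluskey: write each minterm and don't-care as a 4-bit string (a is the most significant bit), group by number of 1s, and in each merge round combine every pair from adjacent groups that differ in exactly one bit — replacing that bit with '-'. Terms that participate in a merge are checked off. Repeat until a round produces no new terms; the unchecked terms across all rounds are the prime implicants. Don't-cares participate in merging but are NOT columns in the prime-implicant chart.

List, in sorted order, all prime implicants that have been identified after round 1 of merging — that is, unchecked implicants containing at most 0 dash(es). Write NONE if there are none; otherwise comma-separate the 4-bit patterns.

Round 0: 0000✓ 0010✓ 0100✓ 0101✓ 0110✓ 1001✓ 1010✓ 1011✓ 1101✓ 1111✓
Round 1: -010 -101 0-00✓ 0-10✓ 00-0✓ 01-0✓ 010- 1-01✓ 1-11✓ 10-1✓ 101- 11-1✓
Round 2: 0--0 1--1
PIs = {-010, -101, 0--0, 010-, 1--1, 101-}

NONE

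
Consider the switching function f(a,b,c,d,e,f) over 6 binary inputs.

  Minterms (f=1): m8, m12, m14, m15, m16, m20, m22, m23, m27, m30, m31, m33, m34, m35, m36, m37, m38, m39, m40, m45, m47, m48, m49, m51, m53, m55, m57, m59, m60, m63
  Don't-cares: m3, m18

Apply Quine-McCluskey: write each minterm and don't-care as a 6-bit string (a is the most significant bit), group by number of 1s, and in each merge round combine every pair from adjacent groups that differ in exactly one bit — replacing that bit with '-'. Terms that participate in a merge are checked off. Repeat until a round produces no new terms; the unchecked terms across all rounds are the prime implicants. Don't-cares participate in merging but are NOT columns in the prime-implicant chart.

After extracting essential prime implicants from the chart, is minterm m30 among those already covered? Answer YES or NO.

Round 0: 000011✓ 001000✓ 001100✓ 001110✓ 001111✓ 010000✓ 010010✓ 010100✓ 010110✓ 010111✓ 011011✓ 011110✓ 011111✓ 100001✓ 100010✓ 100011✓ 100100✓ 100101✓ 100110✓ 100111✓ 101000✓ 101101✓ 101111✓ 110000✓ 110001✓ 110011✓ 110101✓ 110111✓ 111001✓ 111011✓ 111100 111111✓
Round 1: -00011 -01000 -01111✓ -10000 -10111✓ -11011✓ -11111✓ 0-1110✓ 0-1111✓ 001-00 0011-0 00111-✓ 01-110✓ 01-111✓ 010-00✓ 010-10✓ 0100-0✓ 0101-0✓ 01011-✓ 011-11✓ 01111-✓ 1-0001✓ 1-0011✓ 1-0101✓ 1-0111✓ 1-1111✓ 10-101✓ 10-111✓ 100-01✓ 100-10✓ 100-11✓ 1000-1✓ 10001-✓ 1001-0✓ 1001-1✓ 10010-✓ 10011-✓ 1011-1✓ 11-001✓ 11-011✓ 11-111✓ 110-01✓ 110-11✓ 1100-1✓ 11000- 1101-1✓ 111-11✓ 1110-1✓
Round 2: --1111 -1-111 -11-11 0-111- 01-11- 010--0 1--111 1-0-01✓ 1-0-11✓ 1-00-1✓ 1-01-1✓ 10-1-1 100--1✓ 100-1- 1001-- 11--11 11-0-1 110--1✓
Round 3: 1-0--1
PIs = {--1111, -00011, -01000, -1-111, -10000, -11-11, 0-111-, 001-00, 0011-0, 01-11-, 010--0, 1--111, 1-0--1, 10-1-1, 100-1-, 1001--, 11--11, 11-0-1, 11000-, 111100}
Coverage chart:
  m8: -01000,001-00
  m12: 001-00,0011-0
  m14: 0-111-,0011-0
  m15: --1111,0-111-
  m16: -10000,010--0
  m20: 010--0 ←essential
  m22: 01-11-,010--0
  m23: -1-111,01-11-
  m27: -11-11 ←essential
  m30: 0-111-,01-11-
  m31: --1111,-1-111,-11-11,0-111-,01-11-
  m33: 1-0--1 ←essential
  m34: 100-1- ←essential
  m35: -00011,1-0--1,100-1-
  m36: 1001-- ←essential
  m37: 1-0--1,10-1-1,1001--
  m38: 100-1-,1001--
  m39: 1--111,1-0--1,10-1-1,100-1-,1001--
  m40: -01000 ←essential
  m45: 10-1-1 ←essential
  m47: --1111,1--111,10-1-1
  m48: -10000,11000-
  m49: 1-0--1,11-0-1,11000-
  m51: 1-0--1,11--11,11-0-1
  m53: 1-0--1 ←essential
  m55: -1-111,1--111,1-0--1,11--11
  m57: 11-0-1 ←essential
  m59: -11-11,11--11,11-0-1
  m60: 111100 ←essential
  m63: --1111,-1-111,-11-11,1--111,11--11
Essential: -01000, -11-11, 010--0, 1-0--1, 10-1-1, 100-1-, 1001--, 11-0-1, 111100

NO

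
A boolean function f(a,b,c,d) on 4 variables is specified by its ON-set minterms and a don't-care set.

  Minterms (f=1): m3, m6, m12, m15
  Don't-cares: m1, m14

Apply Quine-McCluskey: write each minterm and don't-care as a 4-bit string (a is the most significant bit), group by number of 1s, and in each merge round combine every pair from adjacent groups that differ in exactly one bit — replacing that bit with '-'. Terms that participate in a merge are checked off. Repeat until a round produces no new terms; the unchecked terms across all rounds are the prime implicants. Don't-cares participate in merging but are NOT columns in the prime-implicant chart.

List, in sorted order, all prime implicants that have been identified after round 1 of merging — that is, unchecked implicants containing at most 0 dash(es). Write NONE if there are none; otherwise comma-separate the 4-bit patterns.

NONE

[col 0] 0001*, 0011*, 0110*, 1100*, 1110*, 1111*
[col 1] -110, 00-1, 11-0, 111-
Prime implicants: -110, 00-1, 11-0, 111-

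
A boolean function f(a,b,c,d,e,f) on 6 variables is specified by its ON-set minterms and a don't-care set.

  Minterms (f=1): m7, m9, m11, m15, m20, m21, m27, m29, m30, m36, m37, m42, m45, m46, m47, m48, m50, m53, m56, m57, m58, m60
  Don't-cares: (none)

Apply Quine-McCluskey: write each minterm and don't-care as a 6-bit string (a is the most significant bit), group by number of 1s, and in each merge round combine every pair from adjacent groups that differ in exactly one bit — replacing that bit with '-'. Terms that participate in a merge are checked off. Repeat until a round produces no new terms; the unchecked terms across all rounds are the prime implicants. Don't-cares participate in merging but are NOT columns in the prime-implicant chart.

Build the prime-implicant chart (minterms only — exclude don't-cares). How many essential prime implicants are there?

size-2^0 implicants → 000111(✓)  001001(✓)  001011(✓)  001111(✓)  010100(✓)  010101(✓)  011011(✓)  011101(✓)  011110  100100(✓)  100101(✓)  101010(✓)  101101(✓)  101110(✓)  101111(✓)  110000(✓)  110010(✓)  110101(✓)  111000(✓)  111001(✓)  111010(✓)  111100(✓)
size-2^1 implicants → -01111  -10101  0-1011  00-111  001-11  0010-1  01-101  01010-  1-0101  1-1010  10-101  10010-  101-10  1011-1  10111-  11-000(✓)  11-010(✓)  1100-0(✓)  111-00  1110-0(✓)  11100-
size-2^2 implicants → 11-0-0
Unchecked terms (primes): -01111, -10101, 0-1011, 00-111, 001-11, 0010-1, 01-101, 01010-, 011110, 1-0101, 1-1010, 10-101, 10010-, 101-10, 1011-1, 10111-, 11-0-0, 111-00, 11100-
Minterm coverage:
  m7 ⊆ 00-111 [E]
  m9 ⊆ 0010-1 [E]
  m11 ⊆ 0-1011,001-11,0010-1
  m15 ⊆ -01111,00-111,001-11
  m20 ⊆ 01010- [E]
  m21 ⊆ -10101,01-101,01010-
  m27 ⊆ 0-1011 [E]
  m29 ⊆ 01-101 [E]
  m30 ⊆ 011110 [E]
  m36 ⊆ 10010- [E]
  m37 ⊆ 1-0101,10-101,10010-
  m42 ⊆ 1-1010,101-10
  m45 ⊆ 10-101,1011-1
  m46 ⊆ 101-10,10111-
  m47 ⊆ -01111,1011-1,10111-
  m48 ⊆ 11-0-0 [E]
  m50 ⊆ 11-0-0 [E]
  m53 ⊆ -10101,1-0101
  m56 ⊆ 11-0-0,111-00,11100-
  m57 ⊆ 11100- [E]
  m58 ⊆ 1-1010,11-0-0
  m60 ⊆ 111-00 [E]
E = {0-1011, 00-111, 0010-1, 01-101, 01010-, 011110, 10010-, 11-0-0, 111-00, 11100-}

10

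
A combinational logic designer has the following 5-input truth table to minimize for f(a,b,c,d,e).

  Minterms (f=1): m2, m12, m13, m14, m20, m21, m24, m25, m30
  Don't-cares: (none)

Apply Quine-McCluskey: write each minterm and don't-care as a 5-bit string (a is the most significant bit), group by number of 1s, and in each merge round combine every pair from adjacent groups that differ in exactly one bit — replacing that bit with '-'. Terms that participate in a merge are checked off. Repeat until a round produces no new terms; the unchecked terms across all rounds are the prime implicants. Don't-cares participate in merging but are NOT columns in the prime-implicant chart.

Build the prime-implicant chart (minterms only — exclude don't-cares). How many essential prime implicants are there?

5

size-2^0 implicants → 00010  01100(✓)  01101(✓)  01110(✓)  10100(✓)  10101(✓)  11000(✓)  11001(✓)  11110(✓)
size-2^1 implicants → -1110  011-0  0110-  1010-  1100-
Unchecked terms (primes): -1110, 00010, 011-0, 0110-, 1010-, 1100-
Minterm coverage:
  m2 ⊆ 00010 [E]
  m12 ⊆ 011-0,0110-
  m13 ⊆ 0110- [E]
  m14 ⊆ -1110,011-0
  m20 ⊆ 1010- [E]
  m21 ⊆ 1010- [E]
  m24 ⊆ 1100- [E]
  m25 ⊆ 1100- [E]
  m30 ⊆ -1110 [E]
E = {-1110, 00010, 0110-, 1010-, 1100-}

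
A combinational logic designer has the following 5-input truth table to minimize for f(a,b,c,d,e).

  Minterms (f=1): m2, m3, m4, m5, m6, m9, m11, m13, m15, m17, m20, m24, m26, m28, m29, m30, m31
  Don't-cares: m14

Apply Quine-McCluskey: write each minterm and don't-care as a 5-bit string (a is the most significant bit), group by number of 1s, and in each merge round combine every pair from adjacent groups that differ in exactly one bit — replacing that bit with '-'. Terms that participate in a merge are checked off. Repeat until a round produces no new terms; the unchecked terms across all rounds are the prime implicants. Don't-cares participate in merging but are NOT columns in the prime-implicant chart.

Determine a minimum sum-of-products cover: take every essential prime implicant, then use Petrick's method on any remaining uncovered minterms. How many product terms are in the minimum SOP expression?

Round 0: 00010✓ 00011✓ 00100✓ 00101✓ 00110✓ 01001✓ 01011✓ 01101✓ 01110✓ 01111✓ 10001 10100✓ 11000✓ 11010✓ 11100✓ 11101✓ 11110✓ 11111✓
Round 1: -0100 -1101✓ -1110✓ -1111✓ 0-011 0-101 0-110 00-10 0001- 001-0 0010- 01-01✓ 01-11✓ 010-1✓ 011-1✓ 0111-✓ 1-100 11-00✓ 11-10✓ 110-0✓ 111-0✓ 111-1✓ 1110-✓ 1111-✓
Round 2: -11-1 -111- 01--1 11--0 111--
PIs = {-0100, -11-1, -111-, 0-011, 0-101, 0-110, 00-10, 0001-, 001-0, 0010-, 01--1, 1-100, 10001, 11--0, 111--}
Coverage chart:
  m2: 00-10,0001-
  m3: 0-011,0001-
  m4: -0100,001-0,0010-
  m5: 0-101,0010-
  m6: 0-110,00-10,001-0
  m9: 01--1 ←essential
  m11: 0-011,01--1
  m13: -11-1,0-101,01--1
  m15: -11-1,-111-,01--1
  m17: 10001 ←essential
  m20: -0100,1-100
  m24: 11--0 ←essential
  m26: 11--0 ←essential
  m28: 1-100,11--0,111--
  m29: -11-1,111--
  m30: -111-,11--0,111--
  m31: -11-1,-111-,111--
Essential: 01--1, 10001, 11--0
Petrick residual → -0100, -11-1, 0-011, 0-101, 00-10
Min cover (8 terms): b'cd'e' + bce + a'c'de + a'cd'e + a'b'de' + a'be + ab'c'd'e + abe'

8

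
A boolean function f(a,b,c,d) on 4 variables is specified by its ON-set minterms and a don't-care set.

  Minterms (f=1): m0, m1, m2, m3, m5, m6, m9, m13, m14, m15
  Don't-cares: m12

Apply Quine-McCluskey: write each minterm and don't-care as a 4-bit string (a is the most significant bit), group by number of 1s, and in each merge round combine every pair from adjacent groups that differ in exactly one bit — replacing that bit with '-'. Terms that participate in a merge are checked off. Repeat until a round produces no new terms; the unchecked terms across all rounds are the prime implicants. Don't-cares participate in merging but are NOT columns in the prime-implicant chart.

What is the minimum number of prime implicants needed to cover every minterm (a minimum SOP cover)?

4

size-2^0 implicants → 0000(✓)  0001(✓)  0010(✓)  0011(✓)  0101(✓)  0110(✓)  1001(✓)  1100(✓)  1101(✓)  1110(✓)  1111(✓)
size-2^1 implicants → -001(✓)  -101(✓)  -110  0-01(✓)  0-10  00-0(✓)  00-1(✓)  000-(✓)  001-(✓)  1-01(✓)  11-0(✓)  11-1(✓)  110-(✓)  111-(✓)
size-2^2 implicants → --01  00--  11--
Unchecked terms (primes): --01, -110, 0-10, 00--, 11--
Minterm coverage:
  m0 ⊆ 00-- [E]
  m1 ⊆ --01,00--
  m2 ⊆ 0-10,00--
  m3 ⊆ 00-- [E]
  m5 ⊆ --01 [E]
  m6 ⊆ -110,0-10
  m9 ⊆ --01 [E]
  m13 ⊆ --01,11--
  m14 ⊆ -110,11--
  m15 ⊆ 11-- [E]
E = {--01, 00--, 11--}
Petrick residual → -110
Cover = c'd + bcd' + a'b' + ab  |cover|=4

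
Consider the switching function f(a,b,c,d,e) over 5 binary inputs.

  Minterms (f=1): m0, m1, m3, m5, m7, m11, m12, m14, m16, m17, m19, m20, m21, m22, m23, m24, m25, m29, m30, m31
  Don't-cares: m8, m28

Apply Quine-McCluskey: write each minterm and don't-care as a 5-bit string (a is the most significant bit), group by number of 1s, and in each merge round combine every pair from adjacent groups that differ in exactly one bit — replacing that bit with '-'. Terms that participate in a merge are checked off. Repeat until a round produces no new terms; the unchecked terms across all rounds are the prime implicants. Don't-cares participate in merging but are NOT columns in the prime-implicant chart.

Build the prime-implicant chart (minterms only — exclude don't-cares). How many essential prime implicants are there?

[col 0] 00000*, 00001*, 00011*, 00101*, 00111*, 01000*, 01011*, 01100*, 01110*, 10000*, 10001*, 10011*, 10100*, 10101*, 10110*, 10111*, 11000*, 11001*, 11100*, 11101*, 11110*, 11111*
[col 1] -0000*, -0001*, -0011*, -0101*, -0111*, -1000*, -1100*, -1110*, 0-000*, 0-011, 00-01*, 00-11*, 000-1*, 0000-*, 001-1*, 01-00*, 011-0*, 1-000*, 1-001*, 1-100*, 1-101*, 1-110*, 1-111*, 10-00*, 10-01*, 10-11*, 100-1*, 1000-*, 101-0*, 101-1*, 1010-*, 1011-*, 11-00*, 11-01*, 1100-*, 111-0*, 111-1*, 1110-*, 1111-*
[col 2] --000, -0-01*, -0-11*, -00-1*, -000-, -01-1*, -1-00, -11-0, 00--1*, 1--00*, 1--01*, 1-00-*, 1-1-0*, 1-1-1*, 1-10-*, 1-11-*, 10--1*, 10-0-*, 101--*, 11-0-*, 111--*
[col 3] -0--1, 1--0-, 1-1--
Prime implicants: --000, -0--1, -000-, -1-00, -11-0, 0-011, 1--0-, 1-1--
PI chart (minterm → PIs covering it):
  0 | --000,-000-
  1 | -0--1,-000-
  3 | -0--1,0-011
  5 | -0--1  (sole → essential)
  7 | -0--1  (sole → essential)
  11 | 0-011  (sole → essential)
  12 | -1-00,-11-0
  14 | -11-0  (sole → essential)
  16 | --000,-000-,1--0-
  17 | -0--1,-000-,1--0-
  19 | -0--1  (sole → essential)
  20 | 1--0-,1-1--
  21 | -0--1,1--0-,1-1--
  22 | 1-1--  (sole → essential)
  23 | -0--1,1-1--
  24 | --000,-1-00,1--0-
  25 | 1--0-  (sole → essential)
  29 | 1--0-,1-1--
  30 | -11-0,1-1--
  31 | 1-1--  (sole → essential)
Essential prime implicants: -0--1, -11-0, 0-011, 1--0-, 1-1--

5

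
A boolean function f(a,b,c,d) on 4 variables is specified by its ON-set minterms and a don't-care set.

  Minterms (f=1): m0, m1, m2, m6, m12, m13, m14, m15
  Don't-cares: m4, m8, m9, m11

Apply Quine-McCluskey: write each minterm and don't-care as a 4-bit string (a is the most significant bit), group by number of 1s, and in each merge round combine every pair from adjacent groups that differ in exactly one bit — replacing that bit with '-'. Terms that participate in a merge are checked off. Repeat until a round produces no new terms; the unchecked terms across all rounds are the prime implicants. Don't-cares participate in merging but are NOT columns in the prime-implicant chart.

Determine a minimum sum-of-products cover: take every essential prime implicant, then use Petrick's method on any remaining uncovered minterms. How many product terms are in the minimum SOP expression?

[col 0] 0000*, 0001*, 0010*, 0100*, 0110*, 1000*, 1001*, 1011*, 1100*, 1101*, 1110*, 1111*
[col 1] -000*, -001*, -100*, -110*, 0-00*, 0-10*, 00-0*, 000-*, 01-0*, 1-00*, 1-01*, 1-11*, 10-1*, 100-*, 11-0*, 11-1*, 110-*, 111-*
[col 2] --00, -00-, -1-0, 0--0, 1--1, 1-0-, 11--
Prime implicants: --00, -00-, -1-0, 0--0, 1--1, 1-0-, 11--
PI chart (minterm → PIs covering it):
  0 | --00,-00-,0--0
  1 | -00-  (sole → essential)
  2 | 0--0  (sole → essential)
  6 | -1-0,0--0
  12 | --00,-1-0,1-0-,11--
  13 | 1--1,1-0-,11--
  14 | -1-0,11--
  15 | 1--1,11--
Essential prime implicants: -00-, 0--0
Petrick residual → 11--
Minimum SOP uses 3 PIs: b'c' + a'd' + ab

3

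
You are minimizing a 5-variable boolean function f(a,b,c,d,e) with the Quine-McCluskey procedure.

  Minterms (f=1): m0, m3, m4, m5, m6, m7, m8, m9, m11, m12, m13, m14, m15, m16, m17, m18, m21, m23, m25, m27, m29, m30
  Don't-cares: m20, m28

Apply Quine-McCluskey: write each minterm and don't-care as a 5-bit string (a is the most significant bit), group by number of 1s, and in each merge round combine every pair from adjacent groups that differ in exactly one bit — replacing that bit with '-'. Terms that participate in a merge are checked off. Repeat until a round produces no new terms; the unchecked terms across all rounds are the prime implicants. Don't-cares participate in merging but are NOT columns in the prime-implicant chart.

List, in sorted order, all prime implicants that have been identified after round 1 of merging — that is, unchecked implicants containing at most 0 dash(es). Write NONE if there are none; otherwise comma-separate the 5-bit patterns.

NONE

Round 0: 00000✓ 00011✓ 00100✓ 00101✓ 00110✓ 00111✓ 01000✓ 01001✓ 01011✓ 01100✓ 01101✓ 01110✓ 01111✓ 10000✓ 10001✓ 10010✓ 10100✓ 10101✓ 10111✓ 11001✓ 11011✓ 11100✓ 11101✓ 11110✓
Round 1: -0000✓ -0100✓ -0101✓ -0111✓ -1001✓ -1011✓ -1100✓ -1101✓ -1110✓ 0-000✓ 0-011✓ 0-100✓ 0-101✓ 0-110✓ 0-111✓ 00-00✓ 00-11✓ 001-0✓ 001-1✓ 0010-✓ 0011-✓ 01-00✓ 01-01✓ 01-11✓ 010-1✓ 0100-✓ 011-0✓ 011-1✓ 0110-✓ 0111-✓ 1-001✓ 1-100✓ 1-101✓ 10-00✓ 10-01✓ 100-0 1000-✓ 101-1✓ 1010-✓ 11-01✓ 110-1✓ 111-0✓ 1110-✓
Round 2: --100✓ --101✓ -0-00 -01-1 -010-✓ -1-01 -10-1 -11-0 -110-✓ 0--00 0--11 0-1-0✓ 0-1-1✓ 0-10-✓ 0-11-✓ 001--✓ 01--1 01-0- 011--✓ 1--01 1-10-✓ 10-0-
Round 3: --10- 0-1--
PIs = {--10-, -0-00, -01-1, -1-01, -10-1, -11-0, 0--00, 0--11, 0-1--, 01--1, 01-0-, 1--01, 10-0-, 100-0}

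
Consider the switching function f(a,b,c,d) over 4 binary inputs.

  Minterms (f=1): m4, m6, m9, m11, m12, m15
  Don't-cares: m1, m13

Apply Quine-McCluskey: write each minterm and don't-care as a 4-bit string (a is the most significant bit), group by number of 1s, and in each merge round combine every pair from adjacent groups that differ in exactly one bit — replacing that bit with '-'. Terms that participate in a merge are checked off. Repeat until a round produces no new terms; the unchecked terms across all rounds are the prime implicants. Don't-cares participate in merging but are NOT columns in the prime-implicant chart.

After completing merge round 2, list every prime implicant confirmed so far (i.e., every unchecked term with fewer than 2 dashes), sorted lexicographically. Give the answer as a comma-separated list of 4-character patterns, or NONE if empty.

[col 0] 0001*, 0100*, 0110*, 1001*, 1011*, 1100*, 1101*, 1111*
[col 1] -001, -100, 01-0, 1-01*, 1-11*, 10-1*, 11-1*, 110-
[col 2] 1--1
Prime implicants: -001, -100, 01-0, 1--1, 110-

-001, -100, 01-0, 110-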